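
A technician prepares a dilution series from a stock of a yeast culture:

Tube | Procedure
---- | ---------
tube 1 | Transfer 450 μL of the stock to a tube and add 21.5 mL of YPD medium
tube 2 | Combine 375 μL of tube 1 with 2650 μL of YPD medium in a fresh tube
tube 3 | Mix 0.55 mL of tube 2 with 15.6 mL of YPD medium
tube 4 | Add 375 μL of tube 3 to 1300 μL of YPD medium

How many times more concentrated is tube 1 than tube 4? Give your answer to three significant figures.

Step 1: 450 μL + 21.5 mL = 21950 μL total → factor 21950/450 = 48.778
Step 2: 375 μL + 2650 μL = 3025 μL total → factor 3025/375 = 8.0667
Step 3: 0.55 mL + 15.6 mL = 16.15 mL total → factor 16.15/0.55 = 29.364
Step 4: 375 μL + 1300 μL = 1675 μL total → factor 1675/375 = 4.4667
Dilution factor to tube 1 = 48.778; to tube 4 = 51607
[tube 1]/[tube 4] = (factor to tube 4)/(factor to tube 1) = 51607/48.778 = 1.06 × 10^3

1.06 × 10^3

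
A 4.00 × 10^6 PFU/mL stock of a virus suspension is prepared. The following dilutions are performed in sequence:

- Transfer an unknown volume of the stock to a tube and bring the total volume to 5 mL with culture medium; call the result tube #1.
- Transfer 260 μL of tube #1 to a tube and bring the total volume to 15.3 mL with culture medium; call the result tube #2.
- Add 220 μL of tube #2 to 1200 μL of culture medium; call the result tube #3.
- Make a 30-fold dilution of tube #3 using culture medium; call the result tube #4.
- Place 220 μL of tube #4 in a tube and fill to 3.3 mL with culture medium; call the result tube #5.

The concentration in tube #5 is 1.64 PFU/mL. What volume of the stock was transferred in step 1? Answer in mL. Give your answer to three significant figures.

0.350 mL

Step 1: v brought to 5 mL → factor = 5 mL/v
Step 2: 260 μL brought to 15.3 mL → factor 15300/260 = 58.846
Step 3: 220 μL + 1200 μL = 1420 μL total → factor 1420/220 = 6.4545
Step 4: 30-fold → factor 30
Step 5: 220 μL brought to 3.3 mL → factor 3300/220 = 15
Product of known-step factors = 1.7092 × 10^5
Overall factor = 4.00 × 10^6 PFU/mL / (1.64 PFU/mL) = 2.439 × 10^6
Step-1 factor = 2.439 × 10^6 / 1.7092 × 10^5 = 14.27
v = 5 mL / 14.27 = 0.350 mL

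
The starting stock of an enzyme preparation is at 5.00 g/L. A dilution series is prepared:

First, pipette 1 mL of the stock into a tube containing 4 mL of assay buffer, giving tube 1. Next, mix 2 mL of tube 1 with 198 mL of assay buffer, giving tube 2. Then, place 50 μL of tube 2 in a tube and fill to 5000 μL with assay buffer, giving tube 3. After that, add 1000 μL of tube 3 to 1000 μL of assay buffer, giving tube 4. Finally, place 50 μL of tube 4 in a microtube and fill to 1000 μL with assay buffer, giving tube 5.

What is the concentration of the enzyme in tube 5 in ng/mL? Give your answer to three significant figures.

2.50 ng/mL

Step 1: 1 mL + 4 mL = 5 mL total → factor 5/1 = 5
Step 2: 2 mL + 198 mL = 200 mL total → factor 200/2 = 100
Step 3: 50 μL brought to 5000 μL → factor 5000/50 = 100
Step 4: 1000 μL + 1000 μL = 2000 μL total → factor 2000/1000 = 2
Step 5: 50 μL brought to 1000 μL → factor 1000/50 = 20
Overall dilution factor = 5 × 100 × 100 × 2 × 20 = 2 × 10^6
Final = 5.00 g/L / 2 × 10^6 = 2.500 × 10^-6 g/L = 2.50 ng/mL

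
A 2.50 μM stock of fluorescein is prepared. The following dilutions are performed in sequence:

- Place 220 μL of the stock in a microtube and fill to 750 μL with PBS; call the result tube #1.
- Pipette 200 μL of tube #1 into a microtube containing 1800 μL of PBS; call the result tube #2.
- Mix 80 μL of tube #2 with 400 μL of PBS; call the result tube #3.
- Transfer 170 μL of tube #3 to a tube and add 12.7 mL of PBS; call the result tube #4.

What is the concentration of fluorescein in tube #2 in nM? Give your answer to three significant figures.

Step 1: 220 μL brought to 750 μL → factor 750/220 = 3.4091
Step 2: 200 μL + 1800 μL = 2000 μL total → factor 2000/200 = 10
Dilution factor through tube #2 = 3.4091 × 10 = 34.091
[tube #2] = 2.50 μM / 34.091 = 0.07333 μM = 73.3 nM

73.3 nM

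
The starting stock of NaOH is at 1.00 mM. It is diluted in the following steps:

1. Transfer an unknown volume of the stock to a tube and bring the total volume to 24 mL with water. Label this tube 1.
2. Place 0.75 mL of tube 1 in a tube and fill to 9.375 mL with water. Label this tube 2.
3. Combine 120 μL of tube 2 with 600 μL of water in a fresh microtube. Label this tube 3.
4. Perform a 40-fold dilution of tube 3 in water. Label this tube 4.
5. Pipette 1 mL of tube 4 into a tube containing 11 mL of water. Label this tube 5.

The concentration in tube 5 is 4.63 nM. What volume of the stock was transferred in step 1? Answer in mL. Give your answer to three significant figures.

4.00 mL

Step 1: v brought to 24 mL → factor = 24 mL/v
Step 2: 0.75 mL brought to 9.375 mL → factor 9.375/0.75 = 12.5
Step 3: 120 μL + 600 μL = 720 μL total → factor 720/120 = 6
Step 4: 40-fold → factor 40
Step 5: 1 mL + 11 mL = 12 mL total → factor 12/1 = 12
Product of known-step factors = 36000
Overall factor = 1.00 mM / (4.63 nM) = 2.1598 × 10^5
Step-1 factor = 2.1598 × 10^5 / 36000 = 5.9995
v = 24 mL / 5.9995 = 4.00 mL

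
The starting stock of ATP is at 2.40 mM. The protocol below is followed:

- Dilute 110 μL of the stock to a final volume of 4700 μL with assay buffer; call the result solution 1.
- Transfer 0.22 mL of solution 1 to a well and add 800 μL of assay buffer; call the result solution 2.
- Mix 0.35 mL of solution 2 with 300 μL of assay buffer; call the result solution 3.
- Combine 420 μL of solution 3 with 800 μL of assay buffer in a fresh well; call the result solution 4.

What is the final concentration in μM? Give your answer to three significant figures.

2.25 μM

Step 1: 110 μL brought to 4700 μL → factor 4700/110 = 42.727
Step 2: 0.22 mL + 800 μL = 1.02 mL total → factor 1.02/0.22 = 4.6364
Step 3: 0.35 mL + 300 μL = 0.65 mL total → factor 0.65/0.35 = 1.8571
Step 4: 420 μL + 800 μL = 1220 μL total → factor 1220/420 = 2.9048
Overall dilution factor = 42.727 × 4.6364 × 1.8571 × 2.9048 = 1068.7
Final = 2.40 mM / 1068.7 = 0.002246 mM = 2.25 μM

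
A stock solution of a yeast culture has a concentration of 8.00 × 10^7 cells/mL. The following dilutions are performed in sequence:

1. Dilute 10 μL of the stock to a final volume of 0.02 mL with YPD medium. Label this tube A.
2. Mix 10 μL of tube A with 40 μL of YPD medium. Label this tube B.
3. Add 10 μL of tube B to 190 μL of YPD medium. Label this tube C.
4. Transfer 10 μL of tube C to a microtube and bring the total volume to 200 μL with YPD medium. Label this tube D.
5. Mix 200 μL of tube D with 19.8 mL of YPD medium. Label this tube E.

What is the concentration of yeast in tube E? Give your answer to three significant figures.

Step 1: 10 μL brought to 0.02 mL → factor 20/10 = 2
Step 2: 10 μL + 40 μL = 50 μL total → factor 50/10 = 5
Step 3: 10 μL + 190 μL = 200 μL total → factor 200/10 = 20
Step 4: 10 μL brought to 200 μL → factor 200/10 = 20
Step 5: 200 μL + 19.8 mL = 20000 μL total → factor 20000/200 = 100
Overall dilution factor = 2 × 5 × 20 × 20 × 100 = 4 × 10^5
Final = 8.00 × 10^7 cells/mL / 4 × 10^5 = 200 cells/mL

200 cells/mL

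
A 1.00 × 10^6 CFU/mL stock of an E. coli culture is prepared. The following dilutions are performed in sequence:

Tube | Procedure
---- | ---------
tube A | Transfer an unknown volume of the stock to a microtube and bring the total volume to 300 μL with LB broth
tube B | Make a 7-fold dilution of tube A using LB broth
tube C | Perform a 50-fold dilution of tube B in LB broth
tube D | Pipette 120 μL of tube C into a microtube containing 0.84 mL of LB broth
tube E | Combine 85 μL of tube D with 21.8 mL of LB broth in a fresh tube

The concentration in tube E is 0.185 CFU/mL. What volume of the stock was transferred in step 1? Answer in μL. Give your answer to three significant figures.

Step 1: v brought to 300 μL → factor = 300 μL/v
Step 2: 7-fold → factor 7
Step 3: 50-fold → factor 50
Step 4: 120 μL + 0.84 mL = 960 μL total → factor 960/120 = 8
Step 5: 85 μL + 21.8 mL = 21885 μL total → factor 21885/85 = 257.47
Product of known-step factors = 7.2092 × 10^5
Overall factor = 1.00 × 10^6 CFU/mL / (0.185 CFU/mL) = 5.4054 × 10^6
Step-1 factor = 5.4054 × 10^6 / 7.2092 × 10^5 = 7.498
v = 300 μL / 7.498 = 40.0 μL

40.0 μL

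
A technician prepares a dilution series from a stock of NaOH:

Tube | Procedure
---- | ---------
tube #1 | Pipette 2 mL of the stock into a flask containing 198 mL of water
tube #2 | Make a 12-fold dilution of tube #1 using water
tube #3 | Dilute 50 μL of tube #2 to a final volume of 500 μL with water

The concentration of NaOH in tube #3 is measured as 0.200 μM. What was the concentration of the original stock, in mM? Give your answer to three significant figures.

Step 1: 2 mL + 198 mL = 200 mL total → factor 200/2 = 100
Step 2: 12-fold → factor 12
Step 3: 50 μL brought to 500 μL → factor 500/50 = 10
Overall dilution factor = 100 × 12 × 10 = 12000
Stock = 0.200 μM × 12000 = 2400 μM = 2.40 mM

2.40 mM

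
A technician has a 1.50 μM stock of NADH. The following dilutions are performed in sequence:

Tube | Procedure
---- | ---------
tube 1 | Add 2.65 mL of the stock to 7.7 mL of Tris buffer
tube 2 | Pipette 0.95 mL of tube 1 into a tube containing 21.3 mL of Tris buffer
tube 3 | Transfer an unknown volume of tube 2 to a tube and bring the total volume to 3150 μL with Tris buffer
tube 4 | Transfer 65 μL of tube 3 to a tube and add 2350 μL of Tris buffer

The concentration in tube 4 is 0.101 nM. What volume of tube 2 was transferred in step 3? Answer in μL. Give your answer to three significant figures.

721 μL

Step 1: 2.65 mL + 7.7 mL = 10.35 mL total → factor 10.35/2.65 = 3.9057
Step 2: 0.95 mL + 21.3 mL = 22.25 mL total → factor 22.25/0.95 = 23.421
Step 3: v brought to 3150 μL → factor = 3150 μL/v
Step 4: 65 μL + 2350 μL = 2415 μL total → factor 2415/65 = 37.154
Product of known-step factors = 3398.6
Overall factor = 1.50 μM / (0.101 nM) = 14851
Step-3 factor = 14851 / 3398.6 = 4.3698
v = 3150 μL / 4.3698 = 721 μL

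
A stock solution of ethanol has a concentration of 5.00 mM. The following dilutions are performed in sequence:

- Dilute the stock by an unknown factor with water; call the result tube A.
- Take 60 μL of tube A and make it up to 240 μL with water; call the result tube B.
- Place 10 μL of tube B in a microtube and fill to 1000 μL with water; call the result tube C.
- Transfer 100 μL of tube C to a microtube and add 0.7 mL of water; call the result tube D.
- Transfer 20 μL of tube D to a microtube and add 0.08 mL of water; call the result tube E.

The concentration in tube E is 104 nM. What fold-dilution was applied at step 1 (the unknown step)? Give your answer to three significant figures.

Step 1: unknown factor x
Step 2: 60 μL brought to 240 μL → factor 240/60 = 4
Step 3: 10 μL brought to 1000 μL → factor 1000/10 = 100
Step 4: 100 μL + 0.7 mL = 800 μL total → factor 800/100 = 8
Step 5: 20 μL + 0.08 mL = 100 μL total → factor 100/20 = 5
Product of known-step factors = 16000
Overall factor = 5.00 mM / (104 nM) = 48077
x = 48077 / 16000 = 3.00

3.00-fold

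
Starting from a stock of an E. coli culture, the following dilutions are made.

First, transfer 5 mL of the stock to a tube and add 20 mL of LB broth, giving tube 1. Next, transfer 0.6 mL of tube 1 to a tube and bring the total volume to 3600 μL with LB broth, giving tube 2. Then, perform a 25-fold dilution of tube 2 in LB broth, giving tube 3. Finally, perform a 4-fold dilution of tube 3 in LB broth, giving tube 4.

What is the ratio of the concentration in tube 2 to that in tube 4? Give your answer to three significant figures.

Step 1: 5 mL + 20 mL = 25 mL total → factor 25/5 = 5
Step 2: 0.6 mL brought to 3600 μL → factor 3.6/0.6 = 6
Step 3: 25-fold → factor 25
Step 4: 4-fold → factor 4
Dilution factor to tube 2 = 30; to tube 4 = 3000
[tube 2]/[tube 4] = (factor to tube 4)/(factor to tube 2) = 3000/30 = 100

100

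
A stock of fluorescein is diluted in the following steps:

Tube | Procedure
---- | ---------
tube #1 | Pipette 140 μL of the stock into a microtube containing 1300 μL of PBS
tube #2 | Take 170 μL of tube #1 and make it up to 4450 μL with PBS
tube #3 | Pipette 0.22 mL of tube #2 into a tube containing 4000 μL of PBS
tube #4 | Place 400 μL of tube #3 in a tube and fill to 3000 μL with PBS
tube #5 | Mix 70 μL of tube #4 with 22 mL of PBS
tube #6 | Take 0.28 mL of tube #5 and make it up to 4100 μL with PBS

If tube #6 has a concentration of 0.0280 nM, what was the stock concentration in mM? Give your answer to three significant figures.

Step 1: 140 μL + 1300 μL = 1440 μL total → factor 1440/140 = 10.286
Step 2: 170 μL brought to 4450 μL → factor 4450/170 = 26.176
Step 3: 0.22 mL + 4000 μL = 4.22 mL total → factor 4.22/0.22 = 19.182
Step 4: 400 μL brought to 3000 μL → factor 3000/400 = 7.5
Step 5: 70 μL + 22 mL = 22070 μL total → factor 22070/70 = 315.29
Step 6: 0.28 mL brought to 4100 μL → factor 4.1/0.28 = 14.643
Overall dilution factor = 10.286 × 26.176 × 19.182 × 7.5 × 315.29 × 14.643 = 1.7882 × 10^8
Stock = 0.0280 nM × 1.7882 × 10^8 = 5.007 × 10^6 nM = 5.01 mM

5.01 mM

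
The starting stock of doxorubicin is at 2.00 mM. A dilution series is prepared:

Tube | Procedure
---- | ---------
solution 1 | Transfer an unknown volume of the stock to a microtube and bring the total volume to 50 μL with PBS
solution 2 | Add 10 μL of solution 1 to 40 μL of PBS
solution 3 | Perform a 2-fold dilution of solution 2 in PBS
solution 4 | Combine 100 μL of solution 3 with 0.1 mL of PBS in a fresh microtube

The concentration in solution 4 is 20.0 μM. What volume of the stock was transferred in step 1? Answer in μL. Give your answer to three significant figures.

Step 1: v brought to 50 μL → factor = 50 μL/v
Step 2: 10 μL + 40 μL = 50 μL total → factor 50/10 = 5
Step 3: 2-fold → factor 2
Step 4: 100 μL + 0.1 mL = 200 μL total → factor 200/100 = 2
Product of known-step factors = 20
Overall factor = 2.00 mM / (20.0 μM) = 100
Step-1 factor = 100 / 20 = 5
v = 50 μL / 5 = 10.0 μL

10.0 μL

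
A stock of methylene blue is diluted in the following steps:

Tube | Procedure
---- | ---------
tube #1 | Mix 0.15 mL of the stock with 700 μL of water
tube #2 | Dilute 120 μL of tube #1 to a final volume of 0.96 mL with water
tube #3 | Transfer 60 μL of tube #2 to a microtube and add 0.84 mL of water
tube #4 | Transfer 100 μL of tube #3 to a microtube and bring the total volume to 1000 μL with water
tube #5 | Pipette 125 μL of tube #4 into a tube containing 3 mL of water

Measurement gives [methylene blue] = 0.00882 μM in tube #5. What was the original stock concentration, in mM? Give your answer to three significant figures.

1.50 mM

Step 1: 0.15 mL + 700 μL = 0.85 mL total → factor 0.85/0.15 = 5.6667
Step 2: 120 μL brought to 0.96 mL → factor 960/120 = 8
Step 3: 60 μL + 0.84 mL = 900 μL total → factor 900/60 = 15
Step 4: 100 μL brought to 1000 μL → factor 1000/100 = 10
Step 5: 125 μL + 3 mL = 3125 μL total → factor 3125/125 = 25
Overall dilution factor = 5.6667 × 8 × 15 × 10 × 25 = 1.7 × 10^5
Stock = 0.00882 μM × 1.7 × 10^5 = 1499 μM = 1.50 mM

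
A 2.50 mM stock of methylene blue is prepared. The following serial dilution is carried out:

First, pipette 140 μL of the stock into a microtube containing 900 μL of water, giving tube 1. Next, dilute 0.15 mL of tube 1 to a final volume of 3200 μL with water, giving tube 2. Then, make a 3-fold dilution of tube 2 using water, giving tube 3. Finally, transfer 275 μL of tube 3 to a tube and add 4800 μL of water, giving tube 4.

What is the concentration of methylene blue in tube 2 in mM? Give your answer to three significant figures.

0.0158 mM

Step 1: 140 μL + 900 μL = 1040 μL total → factor 1040/140 = 7.4286
Step 2: 0.15 mL brought to 3200 μL → factor 3.2/0.15 = 21.333
Dilution factor through tube 2 = 7.4286 × 21.333 = 158.48
[tube 2] = 2.50 mM / 158.48 = 0.0158 mM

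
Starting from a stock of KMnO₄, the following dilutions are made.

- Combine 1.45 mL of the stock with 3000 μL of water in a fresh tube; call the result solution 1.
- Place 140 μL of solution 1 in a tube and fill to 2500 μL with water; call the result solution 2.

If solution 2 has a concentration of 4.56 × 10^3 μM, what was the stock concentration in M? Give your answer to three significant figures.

Step 1: 1.45 mL + 3000 μL = 4.45 mL total → factor 4.45/1.45 = 3.069
Step 2: 140 μL brought to 2500 μL → factor 2500/140 = 17.857
Overall dilution factor = 3.069 × 17.857 = 54.803
Stock = 4.56 × 10^3 μM × 54.803 = 2.499 × 10^5 μM = 0.250 M

0.250 M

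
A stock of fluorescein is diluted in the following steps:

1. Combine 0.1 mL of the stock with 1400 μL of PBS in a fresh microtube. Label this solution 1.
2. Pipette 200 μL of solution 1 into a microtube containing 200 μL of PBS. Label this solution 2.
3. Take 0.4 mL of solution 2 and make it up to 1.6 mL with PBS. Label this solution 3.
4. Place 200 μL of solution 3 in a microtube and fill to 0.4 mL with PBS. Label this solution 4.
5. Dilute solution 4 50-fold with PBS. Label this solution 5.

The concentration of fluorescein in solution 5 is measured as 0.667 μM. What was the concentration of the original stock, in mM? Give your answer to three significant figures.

8.00 mM

Step 1: 0.1 mL + 1400 μL = 1.5 mL total → factor 1.5/0.1 = 15
Step 2: 200 μL + 200 μL = 400 μL total → factor 400/200 = 2
Step 3: 0.4 mL brought to 1.6 mL → factor 1.6/0.4 = 4
Step 4: 200 μL brought to 0.4 mL → factor 400/200 = 2
Step 5: 50-fold → factor 50
Overall dilution factor = 15 × 2 × 4 × 2 × 50 = 12000
Stock = 0.667 μM × 12000 = 8004 μM = 8.00 mM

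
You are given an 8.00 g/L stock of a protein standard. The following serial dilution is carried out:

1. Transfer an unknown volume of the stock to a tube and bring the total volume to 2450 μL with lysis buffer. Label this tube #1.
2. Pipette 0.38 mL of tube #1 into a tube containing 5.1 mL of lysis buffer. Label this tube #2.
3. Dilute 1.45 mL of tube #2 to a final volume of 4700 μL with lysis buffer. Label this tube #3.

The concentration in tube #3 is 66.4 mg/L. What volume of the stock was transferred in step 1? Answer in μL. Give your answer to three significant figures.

951 μL

Step 1: v brought to 2450 μL → factor = 2450 μL/v
Step 2: 0.38 mL + 5.1 mL = 5.48 mL total → factor 5.48/0.38 = 14.421
Step 3: 1.45 mL brought to 4700 μL → factor 4.7/1.45 = 3.2414
Product of known-step factors = 46.744
Overall factor = 8.00 g/L / (66.4 mg/L) = 120.48
Step-1 factor = 120.48 / 46.744 = 2.5775
v = 2450 μL / 2.5775 = 951 μL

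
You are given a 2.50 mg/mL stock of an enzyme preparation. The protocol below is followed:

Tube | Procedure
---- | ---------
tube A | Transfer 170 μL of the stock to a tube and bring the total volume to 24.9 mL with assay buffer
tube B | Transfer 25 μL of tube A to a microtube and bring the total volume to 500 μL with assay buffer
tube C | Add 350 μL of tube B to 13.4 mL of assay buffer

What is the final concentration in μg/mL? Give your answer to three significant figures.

0.0217 μg/mL

Step 1: 170 μL brought to 24.9 mL → factor 24900/170 = 146.47
Step 2: 25 μL brought to 500 μL → factor 500/25 = 20
Step 3: 350 μL + 13.4 mL = 13750 μL total → factor 13750/350 = 39.286
Overall dilution factor = 146.47 × 20 × 39.286 = 1.1508 × 10^5
Final = 2.50 mg/mL / 1.1508 × 10^5 = 2.172 × 10^-5 mg/mL = 0.0217 μg/mL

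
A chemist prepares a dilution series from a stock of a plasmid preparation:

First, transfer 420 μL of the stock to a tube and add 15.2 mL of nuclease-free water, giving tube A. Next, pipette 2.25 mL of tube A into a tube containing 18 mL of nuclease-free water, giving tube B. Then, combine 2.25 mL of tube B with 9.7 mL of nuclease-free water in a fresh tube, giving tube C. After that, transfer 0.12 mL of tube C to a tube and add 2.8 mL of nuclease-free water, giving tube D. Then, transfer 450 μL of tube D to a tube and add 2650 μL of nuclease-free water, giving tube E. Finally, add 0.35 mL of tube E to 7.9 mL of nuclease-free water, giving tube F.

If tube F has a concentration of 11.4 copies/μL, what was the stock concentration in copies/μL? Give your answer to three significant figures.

Step 1: 420 μL + 15.2 mL = 15620 μL total → factor 15620/420 = 37.19
Step 2: 2.25 mL + 18 mL = 20.25 mL total → factor 20.25/2.25 = 9
Step 3: 2.25 mL + 9.7 mL = 11.95 mL total → factor 11.95/2.25 = 5.3111
Step 4: 0.12 mL + 2.8 mL = 2.92 mL total → factor 2.92/0.12 = 24.333
Step 5: 450 μL + 2650 μL = 3100 μL total → factor 3100/450 = 6.8889
Step 6: 0.35 mL + 7.9 mL = 8.25 mL total → factor 8.25/0.35 = 23.571
Overall dilution factor = 37.19 × 9 × 5.3111 × 24.333 × 6.8889 × 23.571 = 7.0242 × 10^6
Stock = 11.4 copies/μL × 7.0242 × 10^6 = 8.01 × 10^7 copies/μL

8.01 × 10^7 copies/μL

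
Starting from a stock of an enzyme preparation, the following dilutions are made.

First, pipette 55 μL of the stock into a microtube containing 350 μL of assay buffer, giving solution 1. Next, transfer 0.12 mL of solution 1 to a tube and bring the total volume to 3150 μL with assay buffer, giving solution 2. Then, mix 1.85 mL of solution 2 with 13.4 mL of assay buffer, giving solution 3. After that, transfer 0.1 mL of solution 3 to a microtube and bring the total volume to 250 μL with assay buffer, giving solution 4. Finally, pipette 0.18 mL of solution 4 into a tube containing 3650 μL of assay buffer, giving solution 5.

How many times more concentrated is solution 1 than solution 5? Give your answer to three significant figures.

Step 1: 55 μL + 350 μL = 405 μL total → factor 405/55 = 7.3636
Step 2: 0.12 mL brought to 3150 μL → factor 3.15/0.12 = 26.25
Step 3: 1.85 mL + 13.4 mL = 15.25 mL total → factor 15.25/1.85 = 8.2432
Step 4: 0.1 mL brought to 250 μL → factor 0.25/0.1 = 2.5
Step 5: 0.18 mL + 3650 μL = 3.83 mL total → factor 3.83/0.18 = 21.278
Dilution factor to solution 1 = 7.3636; to solution 5 = 84759
[solution 1]/[solution 5] = (factor to solution 5)/(factor to solution 1) = 84759/7.3636 = 1.15 × 10^4

1.15 × 10^4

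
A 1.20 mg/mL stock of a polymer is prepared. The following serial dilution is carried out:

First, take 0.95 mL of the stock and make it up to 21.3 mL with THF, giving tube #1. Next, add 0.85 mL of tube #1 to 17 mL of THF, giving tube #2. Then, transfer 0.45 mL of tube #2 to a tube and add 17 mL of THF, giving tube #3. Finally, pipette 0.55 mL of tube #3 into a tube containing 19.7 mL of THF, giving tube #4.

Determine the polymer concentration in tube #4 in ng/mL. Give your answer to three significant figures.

Step 1: 0.95 mL brought to 21.3 mL → factor 21.3/0.95 = 22.421
Step 2: 0.85 mL + 17 mL = 17.85 mL total → factor 17.85/0.85 = 21
Step 3: 0.45 mL + 17 mL = 17.45 mL total → factor 17.45/0.45 = 38.778
Step 4: 0.55 mL + 19.7 mL = 20.25 mL total → factor 20.25/0.55 = 36.818
Overall dilution factor = 22.421 × 21 × 38.778 × 36.818 = 6.7223 × 10^5
Final = 1.20 mg/mL / 6.7223 × 10^5 = 1.785 × 10^-6 mg/mL = 1.79 ng/mL

1.79 ng/mL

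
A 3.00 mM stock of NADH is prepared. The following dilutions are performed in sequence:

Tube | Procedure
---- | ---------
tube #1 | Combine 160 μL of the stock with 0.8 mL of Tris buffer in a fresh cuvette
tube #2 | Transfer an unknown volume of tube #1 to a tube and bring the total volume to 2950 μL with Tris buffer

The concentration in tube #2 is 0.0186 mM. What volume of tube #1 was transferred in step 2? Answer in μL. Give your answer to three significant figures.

Step 1: 160 μL + 0.8 mL = 960 μL total → factor 960/160 = 6
Step 2: v brought to 2950 μL → factor = 2950 μL/v
Product of known-step factors = 6
Overall factor = 3.00 mM / (0.0186 mM) = 161.29
Step-2 factor = 161.29 / 6 = 26.882
v = 2950 μL / 26.882 = 110 μL

110 μL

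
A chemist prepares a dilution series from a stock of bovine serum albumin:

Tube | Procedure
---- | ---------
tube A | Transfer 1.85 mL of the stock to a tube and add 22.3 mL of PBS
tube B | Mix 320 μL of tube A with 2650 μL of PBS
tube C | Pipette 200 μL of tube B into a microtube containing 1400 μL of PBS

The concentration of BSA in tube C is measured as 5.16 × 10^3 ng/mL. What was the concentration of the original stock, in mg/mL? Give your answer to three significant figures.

Step 1: 1.85 mL + 22.3 mL = 24.15 mL total → factor 24.15/1.85 = 13.054
Step 2: 320 μL + 2650 μL = 2970 μL total → factor 2970/320 = 9.2812
Step 3: 200 μL + 1400 μL = 1600 μL total → factor 1600/200 = 8
Overall dilution factor = 13.054 × 9.2812 × 8 = 969.26
Stock = 5.16 × 10^3 ng/mL × 969.26 = 5.001 × 10^6 ng/mL = 5.00 mg/mL

5.00 mg/mL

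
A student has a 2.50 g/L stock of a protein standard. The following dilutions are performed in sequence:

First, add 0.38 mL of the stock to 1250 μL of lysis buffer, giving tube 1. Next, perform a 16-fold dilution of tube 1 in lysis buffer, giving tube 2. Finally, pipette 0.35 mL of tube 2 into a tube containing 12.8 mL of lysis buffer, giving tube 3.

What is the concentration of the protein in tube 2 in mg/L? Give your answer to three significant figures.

36.4 mg/L

Step 1: 0.38 mL + 1250 μL = 1.63 mL total → factor 1.63/0.38 = 4.2895
Step 2: 16-fold → factor 16
Dilution factor through tube 2 = 4.2895 × 16 = 68.632
[tube 2] = 2.50 g/L / 68.632 = 0.03643 g/L = 36.4 mg/L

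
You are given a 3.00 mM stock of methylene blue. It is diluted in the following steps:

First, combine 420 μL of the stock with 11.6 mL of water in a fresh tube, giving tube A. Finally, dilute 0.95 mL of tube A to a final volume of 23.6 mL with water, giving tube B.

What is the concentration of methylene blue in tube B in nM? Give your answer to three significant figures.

Step 1: 420 μL + 11.6 mL = 12020 μL total → factor 12020/420 = 28.619
Step 2: 0.95 mL brought to 23.6 mL → factor 23.6/0.95 = 24.842
Overall dilution factor = 28.619 × 24.842 = 710.96
Final = 3.00 mM / 710.96 = 0.004220 mM = 4.22 × 10^3 nM

4.22 × 10^3 nM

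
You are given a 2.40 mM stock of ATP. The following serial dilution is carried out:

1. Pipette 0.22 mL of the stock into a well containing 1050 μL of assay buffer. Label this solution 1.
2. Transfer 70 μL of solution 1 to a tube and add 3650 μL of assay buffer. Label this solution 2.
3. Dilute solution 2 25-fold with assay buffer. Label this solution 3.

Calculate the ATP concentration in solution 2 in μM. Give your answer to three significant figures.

Step 1: 0.22 mL + 1050 μL = 1.27 mL total → factor 1.27/0.22 = 5.7727
Step 2: 70 μL + 3650 μL = 3720 μL total → factor 3720/70 = 53.143
Dilution factor through solution 2 = 5.7727 × 53.143 = 306.78
[solution 2] = 2.40 mM / 306.78 = 0.007823 mM = 7.82 μM

7.82 μM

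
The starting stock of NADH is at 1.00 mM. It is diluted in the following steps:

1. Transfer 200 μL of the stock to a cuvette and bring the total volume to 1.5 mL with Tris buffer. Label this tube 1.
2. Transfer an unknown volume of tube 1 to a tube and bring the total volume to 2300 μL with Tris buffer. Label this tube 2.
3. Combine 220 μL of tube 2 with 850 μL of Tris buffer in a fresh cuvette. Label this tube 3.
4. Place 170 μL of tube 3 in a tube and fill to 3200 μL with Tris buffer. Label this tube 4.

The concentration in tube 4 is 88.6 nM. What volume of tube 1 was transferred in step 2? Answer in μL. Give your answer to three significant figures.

140 μL

Step 1: 200 μL brought to 1.5 mL → factor 1500/200 = 7.5
Step 2: v brought to 2300 μL → factor = 2300 μL/v
Step 3: 220 μL + 850 μL = 1070 μL total → factor 1070/220 = 4.8636
Step 4: 170 μL brought to 3200 μL → factor 3200/170 = 18.824
Product of known-step factors = 686.63
Overall factor = 1.00 mM / (88.6 nM) = 11287
Step-2 factor = 11287 / 686.63 = 16.438
v = 2300 μL / 16.438 = 140 μL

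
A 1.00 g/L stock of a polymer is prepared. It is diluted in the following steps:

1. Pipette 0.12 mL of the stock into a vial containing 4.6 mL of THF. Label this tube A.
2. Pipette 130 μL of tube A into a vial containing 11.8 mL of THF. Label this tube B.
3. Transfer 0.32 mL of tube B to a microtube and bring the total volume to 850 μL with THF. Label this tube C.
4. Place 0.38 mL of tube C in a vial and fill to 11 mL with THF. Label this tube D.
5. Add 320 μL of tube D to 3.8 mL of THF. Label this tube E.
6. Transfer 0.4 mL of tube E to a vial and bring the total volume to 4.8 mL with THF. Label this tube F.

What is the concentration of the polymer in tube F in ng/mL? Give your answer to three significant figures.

Step 1: 0.12 mL + 4.6 mL = 4.72 mL total → factor 4.72/0.12 = 39.333
Step 2: 130 μL + 11.8 mL = 11930 μL total → factor 11930/130 = 91.769
Step 3: 0.32 mL brought to 850 μL → factor 0.85/0.32 = 2.6562
Step 4: 0.38 mL brought to 11 mL → factor 11/0.38 = 28.947
Step 5: 320 μL + 3.8 mL = 4120 μL total → factor 4120/320 = 12.875
Step 6: 0.4 mL brought to 4.8 mL → factor 4.8/0.4 = 12
Overall dilution factor = 39.333 × 91.769 × 2.6562 × 28.947 × 12.875 × 12 = 4.2881 × 10^7
Final = 1.00 g/L / 4.2881 × 10^7 = 2.332 × 10^-8 g/L = 0.0233 ng/mL

0.0233 ng/mL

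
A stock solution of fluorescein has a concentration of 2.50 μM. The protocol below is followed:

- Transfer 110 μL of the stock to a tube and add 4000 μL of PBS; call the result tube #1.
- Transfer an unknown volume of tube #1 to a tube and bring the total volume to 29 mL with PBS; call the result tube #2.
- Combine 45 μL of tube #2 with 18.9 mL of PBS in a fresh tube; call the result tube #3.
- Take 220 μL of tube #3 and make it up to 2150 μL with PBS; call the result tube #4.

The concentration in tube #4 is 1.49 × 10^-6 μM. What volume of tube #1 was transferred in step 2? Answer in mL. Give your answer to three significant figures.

Step 1: 110 μL + 4000 μL = 4110 μL total → factor 4110/110 = 37.364
Step 2: v brought to 29 mL → factor = 29 mL/v
Step 3: 45 μL + 18.9 mL = 18945 μL total → factor 18945/45 = 421
Step 4: 220 μL brought to 2150 μL → factor 2150/220 = 9.7727
Product of known-step factors = 1.5373 × 10^5
Overall factor = 2.50 μM / (1.49 × 10^-6 μM) = 1.6779 × 10^6
Step-2 factor = 1.6779 × 10^6 / 1.5373 × 10^5 = 10.915
v = 29 mL / 10.915 = 2.66 mL

2.66 mL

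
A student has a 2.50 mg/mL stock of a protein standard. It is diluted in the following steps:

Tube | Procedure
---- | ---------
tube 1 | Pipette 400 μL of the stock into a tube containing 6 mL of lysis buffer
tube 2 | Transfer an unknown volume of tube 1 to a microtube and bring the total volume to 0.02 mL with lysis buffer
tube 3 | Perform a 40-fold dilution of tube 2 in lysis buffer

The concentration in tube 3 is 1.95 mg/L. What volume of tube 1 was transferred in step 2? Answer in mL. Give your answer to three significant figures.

0.00998 mL

Step 1: 400 μL + 6 mL = 6400 μL total → factor 6400/400 = 16
Step 2: v brought to 0.02 mL → factor = 0.02 mL/v
Step 3: 40-fold → factor 40
Product of known-step factors = 640
Overall factor = 2.50 mg/mL / (1.95 mg/L) = 1282.1
Step-2 factor = 1282.1 / 640 = 2.0032
v = 0.02 mL / 2.0032 = 0.00998 mL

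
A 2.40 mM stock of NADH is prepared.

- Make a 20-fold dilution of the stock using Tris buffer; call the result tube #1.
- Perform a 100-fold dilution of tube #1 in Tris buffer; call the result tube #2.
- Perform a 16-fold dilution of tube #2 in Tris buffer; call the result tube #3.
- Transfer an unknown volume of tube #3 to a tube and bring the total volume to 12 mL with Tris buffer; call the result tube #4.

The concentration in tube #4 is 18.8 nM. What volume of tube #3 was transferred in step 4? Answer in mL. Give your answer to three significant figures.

3.01 mL

Step 1: 20-fold → factor 20
Step 2: 100-fold → factor 100
Step 3: 16-fold → factor 16
Step 4: v brought to 12 mL → factor = 12 mL/v
Product of known-step factors = 32000
Overall factor = 2.40 mM / (18.8 nM) = 1.2766 × 10^5
Step-4 factor = 1.2766 × 10^5 / 32000 = 3.9894
v = 12 mL / 3.9894 = 3.01 mL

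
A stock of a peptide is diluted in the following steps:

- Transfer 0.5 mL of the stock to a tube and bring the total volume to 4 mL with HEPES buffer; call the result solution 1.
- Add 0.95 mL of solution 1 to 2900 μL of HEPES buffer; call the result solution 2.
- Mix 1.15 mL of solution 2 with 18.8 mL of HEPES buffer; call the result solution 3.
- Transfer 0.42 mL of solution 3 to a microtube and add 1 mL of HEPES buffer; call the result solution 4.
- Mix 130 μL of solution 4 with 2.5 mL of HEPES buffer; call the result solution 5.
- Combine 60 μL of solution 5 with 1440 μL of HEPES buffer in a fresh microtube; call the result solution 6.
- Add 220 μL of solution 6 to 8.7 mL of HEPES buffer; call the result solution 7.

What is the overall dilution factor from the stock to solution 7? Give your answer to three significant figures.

Step 1: 0.5 mL brought to 4 mL → factor 4/0.5 = 8
Step 2: 0.95 mL + 2900 μL = 3.85 mL total → factor 3.85/0.95 = 4.0526
Step 3: 1.15 mL + 18.8 mL = 19.95 mL total → factor 19.95/1.15 = 17.348
Step 4: 0.42 mL + 1 mL = 1.42 mL total → factor 1.42/0.42 = 3.381
Step 5: 130 μL + 2.5 mL = 2630 μL total → factor 2630/130 = 20.231
Step 6: 60 μL + 1440 μL = 1500 μL total → factor 1500/60 = 25
Step 7: 220 μL + 8.7 mL = 8920 μL total → factor 8920/220 = 40.545
Overall dilution factor = 8 × 4.0526 × 17.348 × 3.381 × 20.231 × 25 × 40.545 = 3.8995 × 10^7

3.90 × 10^7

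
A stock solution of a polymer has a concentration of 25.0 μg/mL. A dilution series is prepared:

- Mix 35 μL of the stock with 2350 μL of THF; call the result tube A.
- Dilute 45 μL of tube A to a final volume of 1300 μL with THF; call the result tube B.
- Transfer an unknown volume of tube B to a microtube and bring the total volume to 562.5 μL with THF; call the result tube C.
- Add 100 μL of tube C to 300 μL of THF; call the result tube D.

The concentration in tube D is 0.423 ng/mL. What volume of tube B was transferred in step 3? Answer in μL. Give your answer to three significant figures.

Step 1: 35 μL + 2350 μL = 2385 μL total → factor 2385/35 = 68.143
Step 2: 45 μL brought to 1300 μL → factor 1300/45 = 28.889
Step 3: v brought to 562.5 μL → factor = 562.5 μL/v
Step 4: 100 μL + 300 μL = 400 μL total → factor 400/100 = 4
Product of known-step factors = 7874.3
Overall factor = 25.0 μg/mL / (0.423 ng/mL) = 59102
Step-3 factor = 59102 / 7874.3 = 7.5057
v = 562.5 μL / 7.5057 = 74.9 μL

74.9 μL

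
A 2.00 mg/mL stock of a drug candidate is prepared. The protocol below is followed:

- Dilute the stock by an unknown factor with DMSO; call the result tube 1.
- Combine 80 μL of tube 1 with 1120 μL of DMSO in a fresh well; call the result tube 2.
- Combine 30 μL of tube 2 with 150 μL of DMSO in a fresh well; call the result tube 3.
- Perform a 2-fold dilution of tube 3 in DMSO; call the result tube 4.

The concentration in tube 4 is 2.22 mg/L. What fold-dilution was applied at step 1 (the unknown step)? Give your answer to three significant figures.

5.01-fold

Step 1: unknown factor x
Step 2: 80 μL + 1120 μL = 1200 μL total → factor 1200/80 = 15
Step 3: 30 μL + 150 μL = 180 μL total → factor 180/30 = 6
Step 4: 2-fold → factor 2
Product of known-step factors = 180
Overall factor = 2.00 mg/mL / (2.22 mg/L) = 900.9
x = 900.9 / 180 = 5.01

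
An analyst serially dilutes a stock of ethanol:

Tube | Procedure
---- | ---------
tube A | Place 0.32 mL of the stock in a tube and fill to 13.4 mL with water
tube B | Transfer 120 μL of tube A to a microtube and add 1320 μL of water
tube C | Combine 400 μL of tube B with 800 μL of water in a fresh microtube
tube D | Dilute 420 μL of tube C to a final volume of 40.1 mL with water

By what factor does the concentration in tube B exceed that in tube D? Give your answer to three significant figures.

Step 1: 0.32 mL brought to 13.4 mL → factor 13.4/0.32 = 41.875
Step 2: 120 μL + 1320 μL = 1440 μL total → factor 1440/120 = 12
Step 3: 400 μL + 800 μL = 1200 μL total → factor 1200/400 = 3
Step 4: 420 μL brought to 40.1 mL → factor 40100/420 = 95.476
Dilution factor to tube B = 502.5; to tube D = 1.4393 × 10^5
[tube B]/[tube D] = (factor to tube D)/(factor to tube B) = 1.4393 × 10^5/502.5 = 286

286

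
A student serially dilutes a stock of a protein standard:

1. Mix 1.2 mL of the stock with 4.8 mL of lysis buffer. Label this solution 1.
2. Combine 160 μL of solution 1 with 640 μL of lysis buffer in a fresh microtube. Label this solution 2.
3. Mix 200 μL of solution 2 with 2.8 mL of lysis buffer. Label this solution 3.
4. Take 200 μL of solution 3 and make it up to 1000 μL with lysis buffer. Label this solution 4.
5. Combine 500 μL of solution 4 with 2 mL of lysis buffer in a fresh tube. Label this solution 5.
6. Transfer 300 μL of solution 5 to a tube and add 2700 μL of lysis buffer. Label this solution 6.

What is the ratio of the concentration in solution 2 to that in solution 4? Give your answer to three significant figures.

75.0

Step 1: 1.2 mL + 4.8 mL = 6 mL total → factor 6/1.2 = 5
Step 2: 160 μL + 640 μL = 800 μL total → factor 800/160 = 5
Step 3: 200 μL + 2.8 mL = 3000 μL total → factor 3000/200 = 15
Step 4: 200 μL brought to 1000 μL → factor 1000/200 = 5
Dilution factor to solution 2 = 25; to solution 4 = 1875
[solution 2]/[solution 4] = (factor to solution 4)/(factor to solution 2) = 1875/25 = 75.0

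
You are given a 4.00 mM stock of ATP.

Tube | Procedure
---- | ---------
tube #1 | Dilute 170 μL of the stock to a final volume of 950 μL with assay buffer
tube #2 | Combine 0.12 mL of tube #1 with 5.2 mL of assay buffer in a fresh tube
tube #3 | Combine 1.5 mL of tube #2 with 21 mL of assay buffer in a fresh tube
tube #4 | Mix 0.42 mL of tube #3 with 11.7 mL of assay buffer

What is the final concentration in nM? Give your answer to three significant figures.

Step 1: 170 μL brought to 950 μL → factor 950/170 = 5.5882
Step 2: 0.12 mL + 5.2 mL = 5.32 mL total → factor 5.32/0.12 = 44.333
Step 3: 1.5 mL + 21 mL = 22.5 mL total → factor 22.5/1.5 = 15
Step 4: 0.42 mL + 11.7 mL = 12.12 mL total → factor 12.12/0.42 = 28.857
Overall dilution factor = 5.5882 × 44.333 × 15 × 28.857 = 1.0724 × 10^5
Final = 4.00 mM / 1.0724 × 10^5 = 3.730 × 10^-5 mM = 37.3 nM

37.3 nM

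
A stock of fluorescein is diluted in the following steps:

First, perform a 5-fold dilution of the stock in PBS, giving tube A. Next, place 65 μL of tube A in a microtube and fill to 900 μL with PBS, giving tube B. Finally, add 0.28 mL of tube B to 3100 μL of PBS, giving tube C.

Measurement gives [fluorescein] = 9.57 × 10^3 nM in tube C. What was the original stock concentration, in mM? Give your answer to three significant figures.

Step 1: 5-fold → factor 5
Step 2: 65 μL brought to 900 μL → factor 900/65 = 13.846
Step 3: 0.28 mL + 3100 μL = 3.38 mL total → factor 3.38/0.28 = 12.071
Overall dilution factor = 5 × 13.846 × 12.071 = 835.71
Stock = 9.57 × 10^3 nM × 835.71 = 7.998 × 10^6 nM = 8.00 mM

8.00 mM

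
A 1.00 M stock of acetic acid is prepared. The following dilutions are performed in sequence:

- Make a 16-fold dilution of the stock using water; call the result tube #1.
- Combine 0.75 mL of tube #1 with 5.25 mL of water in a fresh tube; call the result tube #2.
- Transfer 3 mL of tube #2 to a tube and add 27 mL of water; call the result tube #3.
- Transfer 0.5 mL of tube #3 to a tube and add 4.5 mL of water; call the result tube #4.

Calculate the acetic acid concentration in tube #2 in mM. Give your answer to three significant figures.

7.81 mM

Step 1: 16-fold → factor 16
Step 2: 0.75 mL + 5.25 mL = 6 mL total → factor 6/0.75 = 8
Dilution factor through tube #2 = 16 × 8 = 128
[tube #2] = 1.00 M / 128 = 0.007812 M = 7.81 mM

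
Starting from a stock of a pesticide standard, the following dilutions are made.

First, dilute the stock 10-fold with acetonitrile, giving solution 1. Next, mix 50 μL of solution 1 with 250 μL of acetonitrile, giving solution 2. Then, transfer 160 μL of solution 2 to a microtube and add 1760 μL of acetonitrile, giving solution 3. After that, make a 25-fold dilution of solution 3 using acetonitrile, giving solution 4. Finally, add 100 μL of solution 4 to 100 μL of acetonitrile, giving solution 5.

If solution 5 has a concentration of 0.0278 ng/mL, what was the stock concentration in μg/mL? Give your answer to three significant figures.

Step 1: 10-fold → factor 10
Step 2: 50 μL + 250 μL = 300 μL total → factor 300/50 = 6
Step 3: 160 μL + 1760 μL = 1920 μL total → factor 1920/160 = 12
Step 4: 25-fold → factor 25
Step 5: 100 μL + 100 μL = 200 μL total → factor 200/100 = 2
Overall dilution factor = 10 × 6 × 12 × 25 × 2 = 36000
Stock = 0.0278 ng/mL × 36000 = 1001 ng/mL = 1.00 μg/mL

1.00 μg/mL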